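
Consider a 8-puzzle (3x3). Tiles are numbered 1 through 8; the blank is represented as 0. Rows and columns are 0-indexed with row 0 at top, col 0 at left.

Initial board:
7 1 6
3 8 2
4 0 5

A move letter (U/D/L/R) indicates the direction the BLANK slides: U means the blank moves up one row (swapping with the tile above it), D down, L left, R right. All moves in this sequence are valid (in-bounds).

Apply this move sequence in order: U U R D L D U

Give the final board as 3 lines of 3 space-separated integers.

Answer: 7 6 2
3 0 1
4 8 5

Derivation:
After move 1 (U):
7 1 6
3 0 2
4 8 5

After move 2 (U):
7 0 6
3 1 2
4 8 5

After move 3 (R):
7 6 0
3 1 2
4 8 5

After move 4 (D):
7 6 2
3 1 0
4 8 5

After move 5 (L):
7 6 2
3 0 1
4 8 5

After move 6 (D):
7 6 2
3 8 1
4 0 5

After move 7 (U):
7 6 2
3 0 1
4 8 5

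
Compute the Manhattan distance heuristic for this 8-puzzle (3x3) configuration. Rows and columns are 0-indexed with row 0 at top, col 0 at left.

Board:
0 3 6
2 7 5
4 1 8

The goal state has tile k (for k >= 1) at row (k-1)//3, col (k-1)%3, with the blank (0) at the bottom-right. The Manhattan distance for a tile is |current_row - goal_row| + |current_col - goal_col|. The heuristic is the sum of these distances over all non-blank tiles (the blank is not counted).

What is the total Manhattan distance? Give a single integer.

Tile 3: at (0,1), goal (0,2), distance |0-0|+|1-2| = 1
Tile 6: at (0,2), goal (1,2), distance |0-1|+|2-2| = 1
Tile 2: at (1,0), goal (0,1), distance |1-0|+|0-1| = 2
Tile 7: at (1,1), goal (2,0), distance |1-2|+|1-0| = 2
Tile 5: at (1,2), goal (1,1), distance |1-1|+|2-1| = 1
Tile 4: at (2,0), goal (1,0), distance |2-1|+|0-0| = 1
Tile 1: at (2,1), goal (0,0), distance |2-0|+|1-0| = 3
Tile 8: at (2,2), goal (2,1), distance |2-2|+|2-1| = 1
Sum: 1 + 1 + 2 + 2 + 1 + 1 + 3 + 1 = 12

Answer: 12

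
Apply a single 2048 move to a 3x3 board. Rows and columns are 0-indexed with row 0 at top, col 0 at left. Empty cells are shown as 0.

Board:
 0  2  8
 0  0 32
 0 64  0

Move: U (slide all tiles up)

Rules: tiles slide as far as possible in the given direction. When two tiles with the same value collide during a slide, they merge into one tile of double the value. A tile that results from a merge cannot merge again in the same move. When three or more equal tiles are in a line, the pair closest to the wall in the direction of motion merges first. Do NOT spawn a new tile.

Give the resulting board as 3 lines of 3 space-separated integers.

Slide up:
col 0: [0, 0, 0] -> [0, 0, 0]
col 1: [2, 0, 64] -> [2, 64, 0]
col 2: [8, 32, 0] -> [8, 32, 0]

Answer:  0  2  8
 0 64 32
 0  0  0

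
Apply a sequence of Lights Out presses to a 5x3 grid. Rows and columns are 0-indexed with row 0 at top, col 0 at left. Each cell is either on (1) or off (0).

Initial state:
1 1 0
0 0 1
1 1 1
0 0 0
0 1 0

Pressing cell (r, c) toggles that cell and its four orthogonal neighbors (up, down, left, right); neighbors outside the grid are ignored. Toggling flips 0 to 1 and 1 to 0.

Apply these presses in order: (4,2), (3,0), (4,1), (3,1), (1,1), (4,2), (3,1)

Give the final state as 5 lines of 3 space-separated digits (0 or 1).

Answer: 1 0 0
1 1 0
0 0 1
1 0 0
0 0 1

Derivation:
After press 1 at (4,2):
1 1 0
0 0 1
1 1 1
0 0 1
0 0 1

After press 2 at (3,0):
1 1 0
0 0 1
0 1 1
1 1 1
1 0 1

After press 3 at (4,1):
1 1 0
0 0 1
0 1 1
1 0 1
0 1 0

After press 4 at (3,1):
1 1 0
0 0 1
0 0 1
0 1 0
0 0 0

After press 5 at (1,1):
1 0 0
1 1 0
0 1 1
0 1 0
0 0 0

After press 6 at (4,2):
1 0 0
1 1 0
0 1 1
0 1 1
0 1 1

After press 7 at (3,1):
1 0 0
1 1 0
0 0 1
1 0 0
0 0 1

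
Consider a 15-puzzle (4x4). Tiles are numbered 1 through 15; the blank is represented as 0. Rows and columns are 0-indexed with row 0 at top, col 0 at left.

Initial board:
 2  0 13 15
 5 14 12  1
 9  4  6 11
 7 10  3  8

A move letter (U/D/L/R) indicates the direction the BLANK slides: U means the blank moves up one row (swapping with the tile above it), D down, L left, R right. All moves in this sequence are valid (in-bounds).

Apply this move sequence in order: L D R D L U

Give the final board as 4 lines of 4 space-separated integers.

After move 1 (L):
 0  2 13 15
 5 14 12  1
 9  4  6 11
 7 10  3  8

After move 2 (D):
 5  2 13 15
 0 14 12  1
 9  4  6 11
 7 10  3  8

After move 3 (R):
 5  2 13 15
14  0 12  1
 9  4  6 11
 7 10  3  8

After move 4 (D):
 5  2 13 15
14  4 12  1
 9  0  6 11
 7 10  3  8

After move 5 (L):
 5  2 13 15
14  4 12  1
 0  9  6 11
 7 10  3  8

After move 6 (U):
 5  2 13 15
 0  4 12  1
14  9  6 11
 7 10  3  8

Answer:  5  2 13 15
 0  4 12  1
14  9  6 11
 7 10  3  8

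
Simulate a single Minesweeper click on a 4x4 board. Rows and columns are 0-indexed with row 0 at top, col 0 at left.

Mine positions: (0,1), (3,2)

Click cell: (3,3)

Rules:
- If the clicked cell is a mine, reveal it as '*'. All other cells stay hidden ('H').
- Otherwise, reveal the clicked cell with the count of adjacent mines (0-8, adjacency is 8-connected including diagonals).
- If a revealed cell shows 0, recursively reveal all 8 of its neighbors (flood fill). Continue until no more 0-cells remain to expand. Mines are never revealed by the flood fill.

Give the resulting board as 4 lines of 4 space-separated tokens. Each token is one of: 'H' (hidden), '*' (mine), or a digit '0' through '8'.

H H H H
H H H H
H H H H
H H H 1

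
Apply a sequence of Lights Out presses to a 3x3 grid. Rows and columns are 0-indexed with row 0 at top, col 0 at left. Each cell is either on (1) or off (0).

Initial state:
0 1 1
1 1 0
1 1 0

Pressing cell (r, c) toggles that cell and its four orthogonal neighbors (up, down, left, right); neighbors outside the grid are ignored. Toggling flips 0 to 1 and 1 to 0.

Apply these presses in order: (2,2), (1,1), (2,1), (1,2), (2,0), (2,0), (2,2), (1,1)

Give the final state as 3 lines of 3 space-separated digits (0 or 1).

After press 1 at (2,2):
0 1 1
1 1 1
1 0 1

After press 2 at (1,1):
0 0 1
0 0 0
1 1 1

After press 3 at (2,1):
0 0 1
0 1 0
0 0 0

After press 4 at (1,2):
0 0 0
0 0 1
0 0 1

After press 5 at (2,0):
0 0 0
1 0 1
1 1 1

After press 6 at (2,0):
0 0 0
0 0 1
0 0 1

After press 7 at (2,2):
0 0 0
0 0 0
0 1 0

After press 8 at (1,1):
0 1 0
1 1 1
0 0 0

Answer: 0 1 0
1 1 1
0 0 0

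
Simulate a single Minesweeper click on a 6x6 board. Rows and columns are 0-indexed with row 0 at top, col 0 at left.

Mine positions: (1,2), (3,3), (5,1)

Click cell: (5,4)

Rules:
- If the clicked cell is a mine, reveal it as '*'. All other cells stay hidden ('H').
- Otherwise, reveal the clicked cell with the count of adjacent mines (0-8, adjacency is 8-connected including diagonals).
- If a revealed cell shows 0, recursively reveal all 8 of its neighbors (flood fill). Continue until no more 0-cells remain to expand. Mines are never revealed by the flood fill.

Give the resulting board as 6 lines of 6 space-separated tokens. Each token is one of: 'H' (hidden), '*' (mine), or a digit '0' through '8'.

H H H 1 0 0
H H H 1 0 0
H H H 2 1 0
H H H H 1 0
H H 2 1 1 0
H H 1 0 0 0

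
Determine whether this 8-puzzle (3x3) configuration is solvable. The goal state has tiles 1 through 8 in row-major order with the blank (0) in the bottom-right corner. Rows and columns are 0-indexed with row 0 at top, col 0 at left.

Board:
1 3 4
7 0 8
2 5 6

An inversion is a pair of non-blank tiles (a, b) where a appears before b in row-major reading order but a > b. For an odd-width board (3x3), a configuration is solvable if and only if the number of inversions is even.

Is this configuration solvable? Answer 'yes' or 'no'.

Answer: yes

Derivation:
Inversions (pairs i<j in row-major order where tile[i] > tile[j] > 0): 8
8 is even, so the puzzle is solvable.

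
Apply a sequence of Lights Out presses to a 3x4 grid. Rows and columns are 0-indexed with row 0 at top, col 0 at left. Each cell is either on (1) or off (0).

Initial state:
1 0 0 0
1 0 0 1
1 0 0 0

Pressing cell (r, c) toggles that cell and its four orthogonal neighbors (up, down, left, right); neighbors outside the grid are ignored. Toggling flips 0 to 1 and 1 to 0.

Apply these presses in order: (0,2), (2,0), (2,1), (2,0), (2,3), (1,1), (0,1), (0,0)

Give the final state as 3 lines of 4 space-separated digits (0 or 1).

Answer: 1 0 0 1
1 1 0 0
0 0 0 1

Derivation:
After press 1 at (0,2):
1 1 1 1
1 0 1 1
1 0 0 0

After press 2 at (2,0):
1 1 1 1
0 0 1 1
0 1 0 0

After press 3 at (2,1):
1 1 1 1
0 1 1 1
1 0 1 0

After press 4 at (2,0):
1 1 1 1
1 1 1 1
0 1 1 0

After press 5 at (2,3):
1 1 1 1
1 1 1 0
0 1 0 1

After press 6 at (1,1):
1 0 1 1
0 0 0 0
0 0 0 1

After press 7 at (0,1):
0 1 0 1
0 1 0 0
0 0 0 1

After press 8 at (0,0):
1 0 0 1
1 1 0 0
0 0 0 1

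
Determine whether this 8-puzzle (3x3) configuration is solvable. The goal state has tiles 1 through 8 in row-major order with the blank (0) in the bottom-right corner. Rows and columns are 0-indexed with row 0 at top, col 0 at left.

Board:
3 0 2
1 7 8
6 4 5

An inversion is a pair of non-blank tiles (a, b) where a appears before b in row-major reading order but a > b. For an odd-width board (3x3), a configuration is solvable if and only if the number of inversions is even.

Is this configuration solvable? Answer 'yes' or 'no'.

Answer: no

Derivation:
Inversions (pairs i<j in row-major order where tile[i] > tile[j] > 0): 11
11 is odd, so the puzzle is not solvable.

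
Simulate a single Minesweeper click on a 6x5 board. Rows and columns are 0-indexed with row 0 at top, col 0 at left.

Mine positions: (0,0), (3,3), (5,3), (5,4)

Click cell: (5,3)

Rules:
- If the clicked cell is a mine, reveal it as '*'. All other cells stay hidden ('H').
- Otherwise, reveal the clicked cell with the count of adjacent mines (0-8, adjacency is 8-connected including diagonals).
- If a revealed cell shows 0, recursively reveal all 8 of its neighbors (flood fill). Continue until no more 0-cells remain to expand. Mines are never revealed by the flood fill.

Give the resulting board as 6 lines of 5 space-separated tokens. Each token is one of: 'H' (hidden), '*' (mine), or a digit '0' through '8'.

H H H H H
H H H H H
H H H H H
H H H H H
H H H H H
H H H * H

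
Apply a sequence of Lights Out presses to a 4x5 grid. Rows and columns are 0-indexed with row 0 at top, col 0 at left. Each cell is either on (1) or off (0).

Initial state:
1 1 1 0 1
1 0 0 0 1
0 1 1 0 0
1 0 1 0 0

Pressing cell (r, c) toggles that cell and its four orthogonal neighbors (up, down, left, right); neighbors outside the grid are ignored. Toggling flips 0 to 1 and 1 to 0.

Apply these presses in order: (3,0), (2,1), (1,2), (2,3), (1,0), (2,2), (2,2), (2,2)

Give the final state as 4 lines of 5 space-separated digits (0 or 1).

Answer: 0 1 0 0 1
0 1 0 0 1
1 1 1 0 1
0 0 0 1 0

Derivation:
After press 1 at (3,0):
1 1 1 0 1
1 0 0 0 1
1 1 1 0 0
0 1 1 0 0

After press 2 at (2,1):
1 1 1 0 1
1 1 0 0 1
0 0 0 0 0
0 0 1 0 0

After press 3 at (1,2):
1 1 0 0 1
1 0 1 1 1
0 0 1 0 0
0 0 1 0 0

After press 4 at (2,3):
1 1 0 0 1
1 0 1 0 1
0 0 0 1 1
0 0 1 1 0

After press 5 at (1,0):
0 1 0 0 1
0 1 1 0 1
1 0 0 1 1
0 0 1 1 0

After press 6 at (2,2):
0 1 0 0 1
0 1 0 0 1
1 1 1 0 1
0 0 0 1 0

After press 7 at (2,2):
0 1 0 0 1
0 1 1 0 1
1 0 0 1 1
0 0 1 1 0

After press 8 at (2,2):
0 1 0 0 1
0 1 0 0 1
1 1 1 0 1
0 0 0 1 0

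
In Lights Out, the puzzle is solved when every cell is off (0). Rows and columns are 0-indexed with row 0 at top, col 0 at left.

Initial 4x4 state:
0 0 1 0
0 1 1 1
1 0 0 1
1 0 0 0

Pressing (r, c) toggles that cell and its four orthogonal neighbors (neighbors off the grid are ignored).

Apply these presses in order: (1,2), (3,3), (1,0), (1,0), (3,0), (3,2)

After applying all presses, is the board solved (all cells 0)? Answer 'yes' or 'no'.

After press 1 at (1,2):
0 0 0 0
0 0 0 0
1 0 1 1
1 0 0 0

After press 2 at (3,3):
0 0 0 0
0 0 0 0
1 0 1 0
1 0 1 1

After press 3 at (1,0):
1 0 0 0
1 1 0 0
0 0 1 0
1 0 1 1

After press 4 at (1,0):
0 0 0 0
0 0 0 0
1 0 1 0
1 0 1 1

After press 5 at (3,0):
0 0 0 0
0 0 0 0
0 0 1 0
0 1 1 1

After press 6 at (3,2):
0 0 0 0
0 0 0 0
0 0 0 0
0 0 0 0

Lights still on: 0

Answer: yes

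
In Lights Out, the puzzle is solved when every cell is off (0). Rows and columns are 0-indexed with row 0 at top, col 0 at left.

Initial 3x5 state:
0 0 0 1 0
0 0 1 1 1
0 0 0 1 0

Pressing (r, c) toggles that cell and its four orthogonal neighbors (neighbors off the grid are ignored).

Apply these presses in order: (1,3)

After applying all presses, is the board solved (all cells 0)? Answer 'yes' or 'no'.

Answer: yes

Derivation:
After press 1 at (1,3):
0 0 0 0 0
0 0 0 0 0
0 0 0 0 0

Lights still on: 0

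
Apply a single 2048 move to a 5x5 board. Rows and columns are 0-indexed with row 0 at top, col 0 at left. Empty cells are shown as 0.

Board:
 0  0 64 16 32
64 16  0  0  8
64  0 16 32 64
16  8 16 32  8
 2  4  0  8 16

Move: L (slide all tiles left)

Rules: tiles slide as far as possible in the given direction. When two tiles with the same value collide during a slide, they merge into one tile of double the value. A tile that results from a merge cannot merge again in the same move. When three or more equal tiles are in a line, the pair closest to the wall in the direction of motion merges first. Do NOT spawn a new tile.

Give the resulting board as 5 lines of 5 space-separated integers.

Answer: 64 16 32  0  0
64 16  8  0  0
64 16 32 64  0
16  8 16 32  8
 2  4  8 16  0

Derivation:
Slide left:
row 0: [0, 0, 64, 16, 32] -> [64, 16, 32, 0, 0]
row 1: [64, 16, 0, 0, 8] -> [64, 16, 8, 0, 0]
row 2: [64, 0, 16, 32, 64] -> [64, 16, 32, 64, 0]
row 3: [16, 8, 16, 32, 8] -> [16, 8, 16, 32, 8]
row 4: [2, 4, 0, 8, 16] -> [2, 4, 8, 16, 0]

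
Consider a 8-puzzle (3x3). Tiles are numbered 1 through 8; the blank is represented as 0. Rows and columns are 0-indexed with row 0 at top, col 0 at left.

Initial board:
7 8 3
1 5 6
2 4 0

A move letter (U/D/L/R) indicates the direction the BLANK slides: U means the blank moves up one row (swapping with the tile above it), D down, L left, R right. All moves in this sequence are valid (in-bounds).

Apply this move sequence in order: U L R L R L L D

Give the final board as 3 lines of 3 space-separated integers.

Answer: 7 8 3
2 1 5
0 4 6

Derivation:
After move 1 (U):
7 8 3
1 5 0
2 4 6

After move 2 (L):
7 8 3
1 0 5
2 4 6

After move 3 (R):
7 8 3
1 5 0
2 4 6

After move 4 (L):
7 8 3
1 0 5
2 4 6

After move 5 (R):
7 8 3
1 5 0
2 4 6

After move 6 (L):
7 8 3
1 0 5
2 4 6

After move 7 (L):
7 8 3
0 1 5
2 4 6

After move 8 (D):
7 8 3
2 1 5
0 4 6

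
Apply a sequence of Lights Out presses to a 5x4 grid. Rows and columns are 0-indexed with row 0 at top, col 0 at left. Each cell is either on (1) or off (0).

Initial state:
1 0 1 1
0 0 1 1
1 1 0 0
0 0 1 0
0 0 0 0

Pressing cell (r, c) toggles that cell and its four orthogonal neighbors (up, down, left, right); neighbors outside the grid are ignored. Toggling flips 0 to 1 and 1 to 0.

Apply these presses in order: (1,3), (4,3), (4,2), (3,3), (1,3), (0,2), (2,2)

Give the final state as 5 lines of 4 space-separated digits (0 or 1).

After press 1 at (1,3):
1 0 1 0
0 0 0 0
1 1 0 1
0 0 1 0
0 0 0 0

After press 2 at (4,3):
1 0 1 0
0 0 0 0
1 1 0 1
0 0 1 1
0 0 1 1

After press 3 at (4,2):
1 0 1 0
0 0 0 0
1 1 0 1
0 0 0 1
0 1 0 0

After press 4 at (3,3):
1 0 1 0
0 0 0 0
1 1 0 0
0 0 1 0
0 1 0 1

After press 5 at (1,3):
1 0 1 1
0 0 1 1
1 1 0 1
0 0 1 0
0 1 0 1

After press 6 at (0,2):
1 1 0 0
0 0 0 1
1 1 0 1
0 0 1 0
0 1 0 1

After press 7 at (2,2):
1 1 0 0
0 0 1 1
1 0 1 0
0 0 0 0
0 1 0 1

Answer: 1 1 0 0
0 0 1 1
1 0 1 0
0 0 0 0
0 1 0 1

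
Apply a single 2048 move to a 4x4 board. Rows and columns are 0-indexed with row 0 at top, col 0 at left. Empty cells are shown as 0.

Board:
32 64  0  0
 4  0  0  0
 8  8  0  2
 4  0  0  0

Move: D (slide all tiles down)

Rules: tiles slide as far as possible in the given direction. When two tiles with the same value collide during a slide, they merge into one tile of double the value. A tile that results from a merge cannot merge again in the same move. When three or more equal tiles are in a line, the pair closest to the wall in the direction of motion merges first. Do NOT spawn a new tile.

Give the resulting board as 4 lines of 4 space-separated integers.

Slide down:
col 0: [32, 4, 8, 4] -> [32, 4, 8, 4]
col 1: [64, 0, 8, 0] -> [0, 0, 64, 8]
col 2: [0, 0, 0, 0] -> [0, 0, 0, 0]
col 3: [0, 0, 2, 0] -> [0, 0, 0, 2]

Answer: 32  0  0  0
 4  0  0  0
 8 64  0  0
 4  8  0  2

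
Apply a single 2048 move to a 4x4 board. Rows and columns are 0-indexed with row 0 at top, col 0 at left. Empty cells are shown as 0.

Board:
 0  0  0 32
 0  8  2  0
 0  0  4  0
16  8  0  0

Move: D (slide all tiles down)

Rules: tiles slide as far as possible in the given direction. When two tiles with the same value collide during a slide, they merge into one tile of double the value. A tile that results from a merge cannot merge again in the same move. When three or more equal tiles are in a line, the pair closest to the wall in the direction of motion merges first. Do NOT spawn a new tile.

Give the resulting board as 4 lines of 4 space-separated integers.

Answer:  0  0  0  0
 0  0  0  0
 0  0  2  0
16 16  4 32

Derivation:
Slide down:
col 0: [0, 0, 0, 16] -> [0, 0, 0, 16]
col 1: [0, 8, 0, 8] -> [0, 0, 0, 16]
col 2: [0, 2, 4, 0] -> [0, 0, 2, 4]
col 3: [32, 0, 0, 0] -> [0, 0, 0, 32]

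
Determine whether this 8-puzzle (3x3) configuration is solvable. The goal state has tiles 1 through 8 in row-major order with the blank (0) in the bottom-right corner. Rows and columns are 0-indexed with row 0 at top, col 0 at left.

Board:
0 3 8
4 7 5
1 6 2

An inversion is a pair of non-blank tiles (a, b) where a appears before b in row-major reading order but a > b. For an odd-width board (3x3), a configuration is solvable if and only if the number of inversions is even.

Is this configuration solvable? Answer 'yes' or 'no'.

Inversions (pairs i<j in row-major order where tile[i] > tile[j] > 0): 17
17 is odd, so the puzzle is not solvable.

Answer: no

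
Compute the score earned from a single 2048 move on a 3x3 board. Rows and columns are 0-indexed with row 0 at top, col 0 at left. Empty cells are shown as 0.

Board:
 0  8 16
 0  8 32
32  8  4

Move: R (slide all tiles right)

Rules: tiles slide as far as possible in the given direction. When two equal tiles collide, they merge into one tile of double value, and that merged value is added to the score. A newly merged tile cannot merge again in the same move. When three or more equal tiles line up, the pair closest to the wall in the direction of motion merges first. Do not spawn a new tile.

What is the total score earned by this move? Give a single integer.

Slide right:
row 0: [0, 8, 16] -> [0, 8, 16]  score +0 (running 0)
row 1: [0, 8, 32] -> [0, 8, 32]  score +0 (running 0)
row 2: [32, 8, 4] -> [32, 8, 4]  score +0 (running 0)
Board after move:
 0  8 16
 0  8 32
32  8  4

Answer: 0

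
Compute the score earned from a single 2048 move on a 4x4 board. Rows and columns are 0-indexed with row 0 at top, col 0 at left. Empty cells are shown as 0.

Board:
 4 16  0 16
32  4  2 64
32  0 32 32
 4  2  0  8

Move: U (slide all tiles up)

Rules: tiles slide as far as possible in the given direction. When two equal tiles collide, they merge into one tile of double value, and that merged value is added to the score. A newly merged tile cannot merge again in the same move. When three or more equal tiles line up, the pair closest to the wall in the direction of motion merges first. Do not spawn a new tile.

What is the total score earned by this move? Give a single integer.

Slide up:
col 0: [4, 32, 32, 4] -> [4, 64, 4, 0]  score +64 (running 64)
col 1: [16, 4, 0, 2] -> [16, 4, 2, 0]  score +0 (running 64)
col 2: [0, 2, 32, 0] -> [2, 32, 0, 0]  score +0 (running 64)
col 3: [16, 64, 32, 8] -> [16, 64, 32, 8]  score +0 (running 64)
Board after move:
 4 16  2 16
64  4 32 64
 4  2  0 32
 0  0  0  8

Answer: 64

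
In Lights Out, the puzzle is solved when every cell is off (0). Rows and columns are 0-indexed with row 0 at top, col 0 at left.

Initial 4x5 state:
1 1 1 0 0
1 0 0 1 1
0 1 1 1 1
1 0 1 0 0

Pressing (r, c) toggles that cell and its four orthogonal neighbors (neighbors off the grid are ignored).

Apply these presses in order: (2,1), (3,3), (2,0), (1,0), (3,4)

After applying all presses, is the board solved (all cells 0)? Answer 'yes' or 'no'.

Answer: no

Derivation:
After press 1 at (2,1):
1 1 1 0 0
1 1 0 1 1
1 0 0 1 1
1 1 1 0 0

After press 2 at (3,3):
1 1 1 0 0
1 1 0 1 1
1 0 0 0 1
1 1 0 1 1

After press 3 at (2,0):
1 1 1 0 0
0 1 0 1 1
0 1 0 0 1
0 1 0 1 1

After press 4 at (1,0):
0 1 1 0 0
1 0 0 1 1
1 1 0 0 1
0 1 0 1 1

After press 5 at (3,4):
0 1 1 0 0
1 0 0 1 1
1 1 0 0 0
0 1 0 0 0

Lights still on: 8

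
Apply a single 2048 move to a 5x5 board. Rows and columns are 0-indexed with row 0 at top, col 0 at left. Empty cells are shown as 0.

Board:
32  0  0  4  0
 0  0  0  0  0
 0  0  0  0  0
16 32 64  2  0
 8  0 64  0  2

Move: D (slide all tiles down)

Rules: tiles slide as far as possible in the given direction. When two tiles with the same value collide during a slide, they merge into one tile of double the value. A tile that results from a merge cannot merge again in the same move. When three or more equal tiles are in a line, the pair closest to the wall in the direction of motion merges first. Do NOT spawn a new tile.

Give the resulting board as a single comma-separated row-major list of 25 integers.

Slide down:
col 0: [32, 0, 0, 16, 8] -> [0, 0, 32, 16, 8]
col 1: [0, 0, 0, 32, 0] -> [0, 0, 0, 0, 32]
col 2: [0, 0, 0, 64, 64] -> [0, 0, 0, 0, 128]
col 3: [4, 0, 0, 2, 0] -> [0, 0, 0, 4, 2]
col 4: [0, 0, 0, 0, 2] -> [0, 0, 0, 0, 2]

Answer: 0, 0, 0, 0, 0, 0, 0, 0, 0, 0, 32, 0, 0, 0, 0, 16, 0, 0, 4, 0, 8, 32, 128, 2, 2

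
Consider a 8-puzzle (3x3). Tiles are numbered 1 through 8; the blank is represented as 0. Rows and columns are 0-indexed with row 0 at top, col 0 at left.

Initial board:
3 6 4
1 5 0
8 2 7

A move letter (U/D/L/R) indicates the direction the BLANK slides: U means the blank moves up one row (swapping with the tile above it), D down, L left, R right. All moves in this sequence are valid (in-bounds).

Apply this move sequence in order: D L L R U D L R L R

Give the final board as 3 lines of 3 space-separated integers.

Answer: 3 6 4
1 5 7
8 0 2

Derivation:
After move 1 (D):
3 6 4
1 5 7
8 2 0

After move 2 (L):
3 6 4
1 5 7
8 0 2

After move 3 (L):
3 6 4
1 5 7
0 8 2

After move 4 (R):
3 6 4
1 5 7
8 0 2

After move 5 (U):
3 6 4
1 0 7
8 5 2

After move 6 (D):
3 6 4
1 5 7
8 0 2

After move 7 (L):
3 6 4
1 5 7
0 8 2

After move 8 (R):
3 6 4
1 5 7
8 0 2

After move 9 (L):
3 6 4
1 5 7
0 8 2

After move 10 (R):
3 6 4
1 5 7
8 0 2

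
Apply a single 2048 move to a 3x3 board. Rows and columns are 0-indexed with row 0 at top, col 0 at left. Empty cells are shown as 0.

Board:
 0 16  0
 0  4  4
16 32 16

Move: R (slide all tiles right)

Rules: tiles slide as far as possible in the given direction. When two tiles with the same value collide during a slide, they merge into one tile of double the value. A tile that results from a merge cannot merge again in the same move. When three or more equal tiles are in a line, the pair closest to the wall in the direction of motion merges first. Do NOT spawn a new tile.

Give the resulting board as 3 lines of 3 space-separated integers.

Answer:  0  0 16
 0  0  8
16 32 16

Derivation:
Slide right:
row 0: [0, 16, 0] -> [0, 0, 16]
row 1: [0, 4, 4] -> [0, 0, 8]
row 2: [16, 32, 16] -> [16, 32, 16]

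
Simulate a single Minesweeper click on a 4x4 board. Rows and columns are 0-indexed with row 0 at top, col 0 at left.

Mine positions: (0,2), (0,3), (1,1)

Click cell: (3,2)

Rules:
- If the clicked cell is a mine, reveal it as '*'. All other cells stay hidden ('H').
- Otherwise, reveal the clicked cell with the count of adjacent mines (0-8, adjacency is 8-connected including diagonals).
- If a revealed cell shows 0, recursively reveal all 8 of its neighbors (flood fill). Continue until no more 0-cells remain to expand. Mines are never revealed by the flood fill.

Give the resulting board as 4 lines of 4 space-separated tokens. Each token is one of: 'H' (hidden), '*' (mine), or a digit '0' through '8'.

H H H H
H H 3 2
1 1 1 0
0 0 0 0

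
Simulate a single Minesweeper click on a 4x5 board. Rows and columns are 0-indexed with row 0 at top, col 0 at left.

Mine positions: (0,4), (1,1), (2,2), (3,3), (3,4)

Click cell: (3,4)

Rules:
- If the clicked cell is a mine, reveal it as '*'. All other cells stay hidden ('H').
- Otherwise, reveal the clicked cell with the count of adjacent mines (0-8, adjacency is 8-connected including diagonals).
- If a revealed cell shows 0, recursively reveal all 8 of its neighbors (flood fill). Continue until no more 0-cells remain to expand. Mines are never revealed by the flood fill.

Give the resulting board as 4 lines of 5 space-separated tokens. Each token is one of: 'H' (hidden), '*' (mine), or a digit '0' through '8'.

H H H H H
H H H H H
H H H H H
H H H H *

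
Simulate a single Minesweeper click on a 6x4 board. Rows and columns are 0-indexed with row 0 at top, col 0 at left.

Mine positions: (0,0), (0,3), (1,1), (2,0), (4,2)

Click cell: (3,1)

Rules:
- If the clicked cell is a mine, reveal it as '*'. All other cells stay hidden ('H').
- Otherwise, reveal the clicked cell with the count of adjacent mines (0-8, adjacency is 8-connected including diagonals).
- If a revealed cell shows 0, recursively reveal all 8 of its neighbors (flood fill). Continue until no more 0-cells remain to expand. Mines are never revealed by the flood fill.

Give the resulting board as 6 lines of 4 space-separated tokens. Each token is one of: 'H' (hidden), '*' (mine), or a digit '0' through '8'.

H H H H
H H H H
H H H H
H 2 H H
H H H H
H H H H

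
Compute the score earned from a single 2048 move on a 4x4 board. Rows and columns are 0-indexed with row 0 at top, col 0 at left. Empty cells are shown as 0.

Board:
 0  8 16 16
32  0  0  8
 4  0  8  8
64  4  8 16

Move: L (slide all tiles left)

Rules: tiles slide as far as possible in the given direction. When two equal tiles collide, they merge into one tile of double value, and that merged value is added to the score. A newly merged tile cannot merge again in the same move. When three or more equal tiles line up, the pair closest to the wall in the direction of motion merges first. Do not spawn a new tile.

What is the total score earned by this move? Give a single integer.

Slide left:
row 0: [0, 8, 16, 16] -> [8, 32, 0, 0]  score +32 (running 32)
row 1: [32, 0, 0, 8] -> [32, 8, 0, 0]  score +0 (running 32)
row 2: [4, 0, 8, 8] -> [4, 16, 0, 0]  score +16 (running 48)
row 3: [64, 4, 8, 16] -> [64, 4, 8, 16]  score +0 (running 48)
Board after move:
 8 32  0  0
32  8  0  0
 4 16  0  0
64  4  8 16

Answer: 48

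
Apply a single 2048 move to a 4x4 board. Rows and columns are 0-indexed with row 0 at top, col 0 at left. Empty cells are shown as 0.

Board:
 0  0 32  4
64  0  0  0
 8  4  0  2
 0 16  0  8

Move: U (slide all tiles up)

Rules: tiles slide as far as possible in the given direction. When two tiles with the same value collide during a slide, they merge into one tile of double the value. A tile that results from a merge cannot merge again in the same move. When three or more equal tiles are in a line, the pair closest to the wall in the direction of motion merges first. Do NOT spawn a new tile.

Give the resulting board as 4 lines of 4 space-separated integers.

Answer: 64  4 32  4
 8 16  0  2
 0  0  0  8
 0  0  0  0

Derivation:
Slide up:
col 0: [0, 64, 8, 0] -> [64, 8, 0, 0]
col 1: [0, 0, 4, 16] -> [4, 16, 0, 0]
col 2: [32, 0, 0, 0] -> [32, 0, 0, 0]
col 3: [4, 0, 2, 8] -> [4, 2, 8, 0]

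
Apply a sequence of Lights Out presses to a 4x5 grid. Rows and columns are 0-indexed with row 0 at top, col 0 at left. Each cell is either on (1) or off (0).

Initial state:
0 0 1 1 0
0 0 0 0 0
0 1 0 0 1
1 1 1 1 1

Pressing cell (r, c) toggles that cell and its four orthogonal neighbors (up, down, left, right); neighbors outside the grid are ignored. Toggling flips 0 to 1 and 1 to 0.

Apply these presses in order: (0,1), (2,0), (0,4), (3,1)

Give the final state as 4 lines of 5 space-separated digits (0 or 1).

After press 1 at (0,1):
1 1 0 1 0
0 1 0 0 0
0 1 0 0 1
1 1 1 1 1

After press 2 at (2,0):
1 1 0 1 0
1 1 0 0 0
1 0 0 0 1
0 1 1 1 1

After press 3 at (0,4):
1 1 0 0 1
1 1 0 0 1
1 0 0 0 1
0 1 1 1 1

After press 4 at (3,1):
1 1 0 0 1
1 1 0 0 1
1 1 0 0 1
1 0 0 1 1

Answer: 1 1 0 0 1
1 1 0 0 1
1 1 0 0 1
1 0 0 1 1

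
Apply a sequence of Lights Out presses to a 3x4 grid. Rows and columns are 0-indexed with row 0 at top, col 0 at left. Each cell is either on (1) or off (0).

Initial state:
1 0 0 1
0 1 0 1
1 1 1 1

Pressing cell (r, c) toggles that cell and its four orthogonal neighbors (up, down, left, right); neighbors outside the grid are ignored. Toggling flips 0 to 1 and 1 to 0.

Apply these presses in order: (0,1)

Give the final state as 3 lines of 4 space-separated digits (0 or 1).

After press 1 at (0,1):
0 1 1 1
0 0 0 1
1 1 1 1

Answer: 0 1 1 1
0 0 0 1
1 1 1 1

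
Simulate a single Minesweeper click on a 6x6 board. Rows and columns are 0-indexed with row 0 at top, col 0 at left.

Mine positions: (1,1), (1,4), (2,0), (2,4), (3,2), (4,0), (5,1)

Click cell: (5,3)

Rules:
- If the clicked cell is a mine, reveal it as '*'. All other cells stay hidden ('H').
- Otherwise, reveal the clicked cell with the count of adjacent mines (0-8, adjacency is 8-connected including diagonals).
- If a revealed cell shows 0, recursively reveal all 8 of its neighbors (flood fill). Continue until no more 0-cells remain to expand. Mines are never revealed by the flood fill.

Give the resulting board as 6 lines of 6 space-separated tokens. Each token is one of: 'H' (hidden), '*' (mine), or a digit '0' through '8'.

H H H H H H
H H H H H H
H H H H H H
H H H 2 1 1
H H 2 1 0 0
H H 1 0 0 0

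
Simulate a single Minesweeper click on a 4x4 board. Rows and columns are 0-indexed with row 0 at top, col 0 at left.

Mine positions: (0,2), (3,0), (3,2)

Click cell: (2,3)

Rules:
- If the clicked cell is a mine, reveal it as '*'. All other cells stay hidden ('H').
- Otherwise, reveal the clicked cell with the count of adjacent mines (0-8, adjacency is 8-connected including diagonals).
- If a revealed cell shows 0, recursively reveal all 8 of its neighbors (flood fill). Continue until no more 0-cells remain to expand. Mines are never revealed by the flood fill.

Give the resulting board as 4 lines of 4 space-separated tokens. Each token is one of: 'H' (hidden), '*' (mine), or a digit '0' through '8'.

H H H H
H H H H
H H H 1
H H H H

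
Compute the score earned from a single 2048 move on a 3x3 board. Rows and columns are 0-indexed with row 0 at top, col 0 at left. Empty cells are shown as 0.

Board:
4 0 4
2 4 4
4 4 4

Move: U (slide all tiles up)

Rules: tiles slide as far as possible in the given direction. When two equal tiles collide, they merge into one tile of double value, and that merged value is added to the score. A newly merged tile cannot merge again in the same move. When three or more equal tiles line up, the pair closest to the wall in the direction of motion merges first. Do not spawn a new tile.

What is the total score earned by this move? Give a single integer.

Slide up:
col 0: [4, 2, 4] -> [4, 2, 4]  score +0 (running 0)
col 1: [0, 4, 4] -> [8, 0, 0]  score +8 (running 8)
col 2: [4, 4, 4] -> [8, 4, 0]  score +8 (running 16)
Board after move:
4 8 8
2 0 4
4 0 0

Answer: 16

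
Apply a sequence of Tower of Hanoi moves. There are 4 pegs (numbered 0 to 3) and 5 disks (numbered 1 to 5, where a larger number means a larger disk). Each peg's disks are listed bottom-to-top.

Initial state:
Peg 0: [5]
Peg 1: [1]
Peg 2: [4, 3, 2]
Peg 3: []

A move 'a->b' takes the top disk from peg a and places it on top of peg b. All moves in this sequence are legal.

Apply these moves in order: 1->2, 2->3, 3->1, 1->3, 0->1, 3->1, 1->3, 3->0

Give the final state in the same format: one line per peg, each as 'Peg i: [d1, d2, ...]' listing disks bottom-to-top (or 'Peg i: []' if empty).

After move 1 (1->2):
Peg 0: [5]
Peg 1: []
Peg 2: [4, 3, 2, 1]
Peg 3: []

After move 2 (2->3):
Peg 0: [5]
Peg 1: []
Peg 2: [4, 3, 2]
Peg 3: [1]

After move 3 (3->1):
Peg 0: [5]
Peg 1: [1]
Peg 2: [4, 3, 2]
Peg 3: []

After move 4 (1->3):
Peg 0: [5]
Peg 1: []
Peg 2: [4, 3, 2]
Peg 3: [1]

After move 5 (0->1):
Peg 0: []
Peg 1: [5]
Peg 2: [4, 3, 2]
Peg 3: [1]

After move 6 (3->1):
Peg 0: []
Peg 1: [5, 1]
Peg 2: [4, 3, 2]
Peg 3: []

After move 7 (1->3):
Peg 0: []
Peg 1: [5]
Peg 2: [4, 3, 2]
Peg 3: [1]

After move 8 (3->0):
Peg 0: [1]
Peg 1: [5]
Peg 2: [4, 3, 2]
Peg 3: []

Answer: Peg 0: [1]
Peg 1: [5]
Peg 2: [4, 3, 2]
Peg 3: []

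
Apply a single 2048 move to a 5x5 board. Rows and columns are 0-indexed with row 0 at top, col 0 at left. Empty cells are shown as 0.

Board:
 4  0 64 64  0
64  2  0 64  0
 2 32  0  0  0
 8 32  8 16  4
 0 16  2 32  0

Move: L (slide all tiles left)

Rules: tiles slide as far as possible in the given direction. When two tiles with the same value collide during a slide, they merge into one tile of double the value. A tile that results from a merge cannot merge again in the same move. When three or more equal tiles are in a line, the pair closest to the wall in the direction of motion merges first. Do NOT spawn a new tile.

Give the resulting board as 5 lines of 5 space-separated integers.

Slide left:
row 0: [4, 0, 64, 64, 0] -> [4, 128, 0, 0, 0]
row 1: [64, 2, 0, 64, 0] -> [64, 2, 64, 0, 0]
row 2: [2, 32, 0, 0, 0] -> [2, 32, 0, 0, 0]
row 3: [8, 32, 8, 16, 4] -> [8, 32, 8, 16, 4]
row 4: [0, 16, 2, 32, 0] -> [16, 2, 32, 0, 0]

Answer:   4 128   0   0   0
 64   2  64   0   0
  2  32   0   0   0
  8  32   8  16   4
 16   2  32   0   0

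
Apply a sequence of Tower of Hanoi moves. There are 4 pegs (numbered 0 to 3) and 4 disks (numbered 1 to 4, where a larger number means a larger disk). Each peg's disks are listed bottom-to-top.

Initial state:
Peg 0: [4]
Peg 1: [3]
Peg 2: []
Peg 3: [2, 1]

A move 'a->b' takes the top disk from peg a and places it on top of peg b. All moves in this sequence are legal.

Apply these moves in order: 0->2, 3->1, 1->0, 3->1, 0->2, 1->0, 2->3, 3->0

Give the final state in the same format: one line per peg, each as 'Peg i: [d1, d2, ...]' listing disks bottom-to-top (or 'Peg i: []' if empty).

After move 1 (0->2):
Peg 0: []
Peg 1: [3]
Peg 2: [4]
Peg 3: [2, 1]

After move 2 (3->1):
Peg 0: []
Peg 1: [3, 1]
Peg 2: [4]
Peg 3: [2]

After move 3 (1->0):
Peg 0: [1]
Peg 1: [3]
Peg 2: [4]
Peg 3: [2]

After move 4 (3->1):
Peg 0: [1]
Peg 1: [3, 2]
Peg 2: [4]
Peg 3: []

After move 5 (0->2):
Peg 0: []
Peg 1: [3, 2]
Peg 2: [4, 1]
Peg 3: []

After move 6 (1->0):
Peg 0: [2]
Peg 1: [3]
Peg 2: [4, 1]
Peg 3: []

After move 7 (2->3):
Peg 0: [2]
Peg 1: [3]
Peg 2: [4]
Peg 3: [1]

After move 8 (3->0):
Peg 0: [2, 1]
Peg 1: [3]
Peg 2: [4]
Peg 3: []

Answer: Peg 0: [2, 1]
Peg 1: [3]
Peg 2: [4]
Peg 3: []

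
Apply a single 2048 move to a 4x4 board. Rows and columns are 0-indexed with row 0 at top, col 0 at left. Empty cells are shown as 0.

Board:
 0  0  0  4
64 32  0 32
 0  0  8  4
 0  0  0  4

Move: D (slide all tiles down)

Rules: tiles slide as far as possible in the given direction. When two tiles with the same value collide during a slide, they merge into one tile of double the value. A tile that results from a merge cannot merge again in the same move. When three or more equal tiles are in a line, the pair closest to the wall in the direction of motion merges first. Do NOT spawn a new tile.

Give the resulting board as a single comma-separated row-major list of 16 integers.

Answer: 0, 0, 0, 0, 0, 0, 0, 4, 0, 0, 0, 32, 64, 32, 8, 8

Derivation:
Slide down:
col 0: [0, 64, 0, 0] -> [0, 0, 0, 64]
col 1: [0, 32, 0, 0] -> [0, 0, 0, 32]
col 2: [0, 0, 8, 0] -> [0, 0, 0, 8]
col 3: [4, 32, 4, 4] -> [0, 4, 32, 8]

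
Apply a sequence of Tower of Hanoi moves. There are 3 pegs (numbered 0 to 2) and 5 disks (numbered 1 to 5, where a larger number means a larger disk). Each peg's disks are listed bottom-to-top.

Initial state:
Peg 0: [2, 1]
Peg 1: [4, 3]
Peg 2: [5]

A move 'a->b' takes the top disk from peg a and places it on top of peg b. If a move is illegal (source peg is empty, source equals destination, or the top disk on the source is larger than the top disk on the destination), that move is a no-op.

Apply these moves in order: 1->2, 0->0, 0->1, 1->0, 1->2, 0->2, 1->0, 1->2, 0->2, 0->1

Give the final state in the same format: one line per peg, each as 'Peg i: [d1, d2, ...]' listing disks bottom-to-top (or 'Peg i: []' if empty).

Answer: Peg 0: []
Peg 1: [4, 2]
Peg 2: [5, 3, 1]

Derivation:
After move 1 (1->2):
Peg 0: [2, 1]
Peg 1: [4]
Peg 2: [5, 3]

After move 2 (0->0):
Peg 0: [2, 1]
Peg 1: [4]
Peg 2: [5, 3]

After move 3 (0->1):
Peg 0: [2]
Peg 1: [4, 1]
Peg 2: [5, 3]

After move 4 (1->0):
Peg 0: [2, 1]
Peg 1: [4]
Peg 2: [5, 3]

After move 5 (1->2):
Peg 0: [2, 1]
Peg 1: [4]
Peg 2: [5, 3]

After move 6 (0->2):
Peg 0: [2]
Peg 1: [4]
Peg 2: [5, 3, 1]

After move 7 (1->0):
Peg 0: [2]
Peg 1: [4]
Peg 2: [5, 3, 1]

After move 8 (1->2):
Peg 0: [2]
Peg 1: [4]
Peg 2: [5, 3, 1]

After move 9 (0->2):
Peg 0: [2]
Peg 1: [4]
Peg 2: [5, 3, 1]

After move 10 (0->1):
Peg 0: []
Peg 1: [4, 2]
Peg 2: [5, 3, 1]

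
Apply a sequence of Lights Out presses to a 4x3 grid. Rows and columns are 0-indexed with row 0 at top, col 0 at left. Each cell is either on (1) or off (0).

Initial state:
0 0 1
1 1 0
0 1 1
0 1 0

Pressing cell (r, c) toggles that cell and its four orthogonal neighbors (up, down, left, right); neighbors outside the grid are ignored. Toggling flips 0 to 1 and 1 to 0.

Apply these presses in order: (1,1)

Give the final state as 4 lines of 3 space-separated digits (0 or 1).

Answer: 0 1 1
0 0 1
0 0 1
0 1 0

Derivation:
After press 1 at (1,1):
0 1 1
0 0 1
0 0 1
0 1 0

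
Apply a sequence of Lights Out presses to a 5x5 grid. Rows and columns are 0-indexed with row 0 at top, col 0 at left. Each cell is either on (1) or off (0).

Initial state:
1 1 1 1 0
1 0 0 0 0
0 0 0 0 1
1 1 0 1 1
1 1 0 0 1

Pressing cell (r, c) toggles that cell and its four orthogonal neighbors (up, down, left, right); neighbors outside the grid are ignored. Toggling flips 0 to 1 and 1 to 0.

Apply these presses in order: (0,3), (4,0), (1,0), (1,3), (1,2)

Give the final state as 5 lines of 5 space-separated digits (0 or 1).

After press 1 at (0,3):
1 1 0 0 1
1 0 0 1 0
0 0 0 0 1
1 1 0 1 1
1 1 0 0 1

After press 2 at (4,0):
1 1 0 0 1
1 0 0 1 0
0 0 0 0 1
0 1 0 1 1
0 0 0 0 1

After press 3 at (1,0):
0 1 0 0 1
0 1 0 1 0
1 0 0 0 1
0 1 0 1 1
0 0 0 0 1

After press 4 at (1,3):
0 1 0 1 1
0 1 1 0 1
1 0 0 1 1
0 1 0 1 1
0 0 0 0 1

After press 5 at (1,2):
0 1 1 1 1
0 0 0 1 1
1 0 1 1 1
0 1 0 1 1
0 0 0 0 1

Answer: 0 1 1 1 1
0 0 0 1 1
1 0 1 1 1
0 1 0 1 1
0 0 0 0 1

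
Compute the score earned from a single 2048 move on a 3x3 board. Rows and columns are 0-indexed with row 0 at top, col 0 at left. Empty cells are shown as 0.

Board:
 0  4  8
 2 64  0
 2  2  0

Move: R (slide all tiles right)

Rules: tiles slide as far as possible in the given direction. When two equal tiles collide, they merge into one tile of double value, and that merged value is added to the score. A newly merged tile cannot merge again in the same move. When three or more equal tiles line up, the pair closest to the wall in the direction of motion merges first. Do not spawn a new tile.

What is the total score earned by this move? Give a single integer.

Answer: 4

Derivation:
Slide right:
row 0: [0, 4, 8] -> [0, 4, 8]  score +0 (running 0)
row 1: [2, 64, 0] -> [0, 2, 64]  score +0 (running 0)
row 2: [2, 2, 0] -> [0, 0, 4]  score +4 (running 4)
Board after move:
 0  4  8
 0  2 64
 0  0  4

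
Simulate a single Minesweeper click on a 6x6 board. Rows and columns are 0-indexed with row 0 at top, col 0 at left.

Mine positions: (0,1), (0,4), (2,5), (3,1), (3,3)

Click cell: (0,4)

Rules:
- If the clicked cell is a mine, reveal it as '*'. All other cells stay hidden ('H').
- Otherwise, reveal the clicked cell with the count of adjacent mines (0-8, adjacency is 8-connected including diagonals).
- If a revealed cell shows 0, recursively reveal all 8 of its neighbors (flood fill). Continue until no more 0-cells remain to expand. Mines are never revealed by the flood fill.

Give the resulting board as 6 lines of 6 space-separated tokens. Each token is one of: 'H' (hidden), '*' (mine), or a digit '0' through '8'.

H H H H * H
H H H H H H
H H H H H H
H H H H H H
H H H H H H
H H H H H H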